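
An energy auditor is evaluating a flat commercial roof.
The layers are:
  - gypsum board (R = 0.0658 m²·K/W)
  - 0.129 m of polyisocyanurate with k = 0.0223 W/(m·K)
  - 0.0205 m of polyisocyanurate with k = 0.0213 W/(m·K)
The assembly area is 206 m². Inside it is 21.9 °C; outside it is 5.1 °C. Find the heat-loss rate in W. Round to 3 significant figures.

508 W

0.129/0.0223 = 5.785
0.0205/0.0213 = 0.9624
R_total = 0.0658 + 5.785 + 0.9624 = 6.813 m²·K/W
Q = A·ΔT/R = 206 × (21.9 − 5.1) / 6.813 = 508 W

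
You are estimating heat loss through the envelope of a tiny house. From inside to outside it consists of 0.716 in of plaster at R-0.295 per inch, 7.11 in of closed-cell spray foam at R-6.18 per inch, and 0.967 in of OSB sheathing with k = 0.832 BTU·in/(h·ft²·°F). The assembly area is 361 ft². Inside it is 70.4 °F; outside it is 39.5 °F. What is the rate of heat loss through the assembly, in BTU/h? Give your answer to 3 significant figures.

246 BTU/h

0.716 × 0.295 = 0.2112
7.11 × 6.18 = 43.94
0.967/0.832 = 1.162
R_total = 0.2112 + 43.94 + 1.162 = 45.31 ft²·°F·h/BTU
Q = A·ΔT/R = 361 × (70.4 − 39.5) / 45.31 = 246.2 BTU/h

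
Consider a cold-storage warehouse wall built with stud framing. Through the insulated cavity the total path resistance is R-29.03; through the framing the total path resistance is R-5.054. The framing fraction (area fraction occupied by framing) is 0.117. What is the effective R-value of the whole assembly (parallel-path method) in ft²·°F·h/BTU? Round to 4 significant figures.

U_eff = 0.883/29.03 + 0.117/5.054 = 0.030417 + 0.02315 = 0.053567
R_eff = 1/U_eff = 18.668 ft²·°F·h/BTU

18.67 ft²·°F·h/BTU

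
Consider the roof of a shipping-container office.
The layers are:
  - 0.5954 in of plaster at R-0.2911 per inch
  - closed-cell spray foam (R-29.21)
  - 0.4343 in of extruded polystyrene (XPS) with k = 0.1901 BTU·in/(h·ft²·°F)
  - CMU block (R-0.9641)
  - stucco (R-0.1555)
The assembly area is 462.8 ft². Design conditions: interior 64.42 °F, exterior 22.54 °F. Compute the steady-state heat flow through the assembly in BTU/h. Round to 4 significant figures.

0.5954 × 0.2911 = 0.17332
0.4343/0.1901 = 2.2846
R_total = 0.17332 + 29.21 + 2.2846 + 0.9641 + 0.1555 = 32.788 ft²·°F·h/BTU
Q = A·ΔT/R = 462.8 × (64.42 − 22.54) / 32.788 = 591.14 BTU/h

591.1 BTU/h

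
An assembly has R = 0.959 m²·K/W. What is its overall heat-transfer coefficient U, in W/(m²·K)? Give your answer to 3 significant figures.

U = 1/R = 1/0.959 = 1.043

1.04 W/(m²·K)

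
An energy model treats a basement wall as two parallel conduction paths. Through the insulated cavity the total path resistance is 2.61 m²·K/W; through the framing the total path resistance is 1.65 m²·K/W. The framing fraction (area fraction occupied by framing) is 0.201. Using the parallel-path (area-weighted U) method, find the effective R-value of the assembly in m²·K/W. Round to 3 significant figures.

U_eff = 0.799/2.61 + 0.201/1.65 = 0.3061 + 0.1218 = 0.4279
R_eff = 1/U_eff = 2.337 m²·K/W

2.34 m²·K/W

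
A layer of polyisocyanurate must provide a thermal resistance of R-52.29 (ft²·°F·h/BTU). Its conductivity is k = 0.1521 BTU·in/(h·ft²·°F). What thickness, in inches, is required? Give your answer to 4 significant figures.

L = R × k = 52.29 × 0.1521 = 7.9533 in

7.953 in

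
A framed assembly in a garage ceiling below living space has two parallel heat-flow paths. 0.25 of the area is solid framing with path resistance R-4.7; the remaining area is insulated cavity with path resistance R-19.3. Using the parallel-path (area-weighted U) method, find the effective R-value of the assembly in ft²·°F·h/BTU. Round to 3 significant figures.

U_eff = 0.75/19.3 + 0.25/4.7 = 0.03886 + 0.05319 = 0.09205
R_eff = 1/U_eff = 10.86 ft²·°F·h/BTU

10.9 ft²·°F·h/BTU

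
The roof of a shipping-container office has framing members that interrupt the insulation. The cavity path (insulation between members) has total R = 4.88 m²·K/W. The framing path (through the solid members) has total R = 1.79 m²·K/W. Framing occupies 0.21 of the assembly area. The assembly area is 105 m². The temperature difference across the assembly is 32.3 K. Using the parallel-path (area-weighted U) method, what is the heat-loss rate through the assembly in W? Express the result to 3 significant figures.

U_eff = 0.79/4.88 + 0.21/1.79 = 0.1619 + 0.1173 = 0.2792
R_eff = 1/U_eff = 3.582 m²·K/W
Q = 105 × 32.3 / 3.582 = 946.9 W

947 W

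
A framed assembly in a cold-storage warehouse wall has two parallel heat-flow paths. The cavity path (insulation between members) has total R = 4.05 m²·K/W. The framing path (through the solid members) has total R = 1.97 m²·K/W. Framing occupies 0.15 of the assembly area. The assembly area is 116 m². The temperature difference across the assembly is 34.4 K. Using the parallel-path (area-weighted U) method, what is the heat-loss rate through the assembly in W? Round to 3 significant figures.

1140 W

U_eff = 0.85/4.05 + 0.15/1.97 = 0.2099 + 0.07614 = 0.286
R_eff = 1/U_eff = 3.496 m²·K/W
Q = 116 × 34.4 / 3.496 = 1141 W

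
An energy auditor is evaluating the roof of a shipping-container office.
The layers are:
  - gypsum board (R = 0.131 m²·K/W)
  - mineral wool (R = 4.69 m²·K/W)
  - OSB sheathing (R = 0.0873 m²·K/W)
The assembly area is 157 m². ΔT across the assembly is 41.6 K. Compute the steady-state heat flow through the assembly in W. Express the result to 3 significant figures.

1330 W

R_total = 0.131 + 4.69 + 0.0873 = 4.908 m²·K/W
Q = A·ΔT/R = 157 × 41.6 / 4.908 = 1331 W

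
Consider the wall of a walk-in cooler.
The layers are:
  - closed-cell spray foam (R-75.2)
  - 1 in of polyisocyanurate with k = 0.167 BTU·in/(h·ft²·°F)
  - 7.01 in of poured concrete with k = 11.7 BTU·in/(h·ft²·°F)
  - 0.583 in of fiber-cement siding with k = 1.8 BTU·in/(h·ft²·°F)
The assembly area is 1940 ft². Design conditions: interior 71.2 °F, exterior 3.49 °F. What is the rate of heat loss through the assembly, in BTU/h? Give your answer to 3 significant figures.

1/0.167 = 5.988
7.01/11.7 = 0.5991
0.583/1.8 = 0.3239
R_total = 75.2 + 5.988 + 0.5991 + 0.3239 = 82.11 ft²·°F·h/BTU
Q = A·ΔT/R = 1940 × (71.2 − 3.49) / 82.11 = 1600 BTU/h

1600 BTU/h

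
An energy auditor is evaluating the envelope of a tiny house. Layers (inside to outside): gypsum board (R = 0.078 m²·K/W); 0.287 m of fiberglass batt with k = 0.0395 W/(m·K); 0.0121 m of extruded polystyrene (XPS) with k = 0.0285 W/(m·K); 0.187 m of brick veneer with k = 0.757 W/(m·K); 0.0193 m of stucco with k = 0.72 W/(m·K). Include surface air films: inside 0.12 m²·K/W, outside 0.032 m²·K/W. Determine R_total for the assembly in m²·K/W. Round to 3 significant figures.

0.287/0.0395 = 7.266
0.0121/0.0285 = 0.4246
0.187/0.757 = 0.247
0.0193/0.72 = 0.02681
R_total = 0.12 + 0.078 + 7.266 + 0.4246 + 0.247 + 0.02681 + 0.032 = 8.194 m²·K/W

8.19 m²·K/W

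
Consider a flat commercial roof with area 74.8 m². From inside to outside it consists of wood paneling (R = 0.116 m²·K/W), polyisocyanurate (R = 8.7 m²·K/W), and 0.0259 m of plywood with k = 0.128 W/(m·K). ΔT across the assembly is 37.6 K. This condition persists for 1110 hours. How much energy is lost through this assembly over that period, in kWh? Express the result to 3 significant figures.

0.0259/0.128 = 0.2023
R_total = 0.116 + 8.7 + 0.2023 = 9.018 m²·K/W
Q = 74.8 × 37.6 / 9.018 = 311.9 W
E = 311.9 W × 1110 h / 1000 = 346.2 kWh

346 kWh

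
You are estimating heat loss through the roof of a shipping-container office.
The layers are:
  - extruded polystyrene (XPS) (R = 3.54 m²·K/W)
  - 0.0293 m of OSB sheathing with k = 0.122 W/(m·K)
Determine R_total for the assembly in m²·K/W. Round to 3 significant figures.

3.78 m²·K/W

0.0293/0.122 = 0.2402
R_total = 3.54 + 0.2402 = 3.78 m²·K/W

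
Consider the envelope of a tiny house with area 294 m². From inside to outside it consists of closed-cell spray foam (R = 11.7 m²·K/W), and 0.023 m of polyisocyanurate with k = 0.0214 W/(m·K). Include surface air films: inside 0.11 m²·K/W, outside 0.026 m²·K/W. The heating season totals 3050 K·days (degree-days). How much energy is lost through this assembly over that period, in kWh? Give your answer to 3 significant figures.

0.023/0.0214 = 1.075
R_total = 0.11 + 11.7 + 1.075 + 0.026 = 12.91 m²·K/W
E = A × HDD × 24 / R / 1000 = 294 × 3050 × 24 / 12.91 / 1000 = 1667 kWh

1670 kWh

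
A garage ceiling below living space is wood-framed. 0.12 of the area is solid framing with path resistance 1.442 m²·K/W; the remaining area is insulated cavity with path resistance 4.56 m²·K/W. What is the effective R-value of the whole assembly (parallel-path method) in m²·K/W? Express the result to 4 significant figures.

3.621 m²·K/W

U_eff = 0.88/4.56 + 0.12/1.442 = 0.19298 + 0.083218 = 0.2762
R_eff = 1/U_eff = 3.6206 m²·K/W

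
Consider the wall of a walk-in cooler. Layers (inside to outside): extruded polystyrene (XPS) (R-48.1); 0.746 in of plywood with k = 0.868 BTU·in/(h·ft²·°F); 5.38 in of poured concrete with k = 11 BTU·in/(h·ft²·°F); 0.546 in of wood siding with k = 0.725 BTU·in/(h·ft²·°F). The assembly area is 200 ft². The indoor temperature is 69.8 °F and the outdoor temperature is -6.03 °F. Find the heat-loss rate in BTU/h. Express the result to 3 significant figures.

302 BTU/h

0.746/0.868 = 0.8594
5.38/11 = 0.4891
0.546/0.725 = 0.7531
R_total = 48.1 + 0.8594 + 0.4891 + 0.7531 = 50.2 ft²·°F·h/BTU
Q = A·ΔT/R = 200 × (69.8 − (-6.03)) / 50.2 = 302.1 BTU/h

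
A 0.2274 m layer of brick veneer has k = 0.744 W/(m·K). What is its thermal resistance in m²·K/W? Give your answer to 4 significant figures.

R = L/k = 0.2274/0.744 = 0.30565 m²·K/W

0.3056 m²·K/W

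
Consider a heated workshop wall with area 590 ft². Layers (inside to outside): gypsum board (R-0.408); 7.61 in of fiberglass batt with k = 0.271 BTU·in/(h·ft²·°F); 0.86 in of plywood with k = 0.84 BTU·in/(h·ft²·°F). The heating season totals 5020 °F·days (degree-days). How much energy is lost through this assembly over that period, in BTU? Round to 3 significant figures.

7.61/0.271 = 28.08
0.86/0.84 = 1.024
R_total = 0.408 + 28.08 + 1.024 = 29.51 ft²·°F·h/BTU
E = A × HDD × 24 / R = 590 × 5020 × 24 / 29.51 = 2409000 BTU

2410000 BTU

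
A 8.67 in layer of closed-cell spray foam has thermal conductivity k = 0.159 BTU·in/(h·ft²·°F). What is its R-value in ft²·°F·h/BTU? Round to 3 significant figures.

54.5 ft²·°F·h/BTU

R = L/k = 8.67/0.159 = 54.53 ft²·°F·h/BTU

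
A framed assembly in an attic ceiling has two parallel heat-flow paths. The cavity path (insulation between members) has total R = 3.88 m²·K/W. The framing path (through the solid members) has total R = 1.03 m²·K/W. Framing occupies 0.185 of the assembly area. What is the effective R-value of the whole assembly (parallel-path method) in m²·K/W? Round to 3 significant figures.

U_eff = 0.815/3.88 + 0.185/1.03 = 0.2101 + 0.1796 = 0.3897
R_eff = 1/U_eff = 2.566 m²·K/W

2.57 m²·K/W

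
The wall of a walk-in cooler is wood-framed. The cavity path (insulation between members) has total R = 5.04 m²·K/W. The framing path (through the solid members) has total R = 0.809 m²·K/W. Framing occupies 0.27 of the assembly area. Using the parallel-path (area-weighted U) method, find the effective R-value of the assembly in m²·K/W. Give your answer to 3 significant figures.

U_eff = 0.73/5.04 + 0.27/0.809 = 0.1448 + 0.3337 = 0.4786
R_eff = 1/U_eff = 2.089 m²·K/W

2.09 m²·K/W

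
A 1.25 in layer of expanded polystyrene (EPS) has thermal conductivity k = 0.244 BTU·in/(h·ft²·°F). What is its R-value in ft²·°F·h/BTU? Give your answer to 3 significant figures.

5.12 ft²·°F·h/BTU

R = L/k = 1.25/0.244 = 5.123 ft²·°F·h/BTU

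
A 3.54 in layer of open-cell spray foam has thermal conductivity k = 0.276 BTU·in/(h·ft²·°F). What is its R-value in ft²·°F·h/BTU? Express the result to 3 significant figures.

R = L/k = 3.54/0.276 = 12.83 ft²·°F·h/BTU

12.8 ft²·°F·h/BTU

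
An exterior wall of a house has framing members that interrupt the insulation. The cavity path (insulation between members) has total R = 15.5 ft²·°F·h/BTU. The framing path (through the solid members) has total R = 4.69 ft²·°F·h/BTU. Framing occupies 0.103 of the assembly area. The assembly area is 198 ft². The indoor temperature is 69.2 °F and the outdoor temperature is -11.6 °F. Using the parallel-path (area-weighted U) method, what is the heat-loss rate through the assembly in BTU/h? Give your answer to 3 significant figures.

U_eff = 0.897/15.5 + 0.103/4.69 = 0.05787 + 0.02196 = 0.07983
R_eff = 1/U_eff = 12.53 ft²·°F·h/BTU
Q = 198 × (69.2 − (-11.6)) / 12.53 = 1277 BTU/h

1280 BTU/h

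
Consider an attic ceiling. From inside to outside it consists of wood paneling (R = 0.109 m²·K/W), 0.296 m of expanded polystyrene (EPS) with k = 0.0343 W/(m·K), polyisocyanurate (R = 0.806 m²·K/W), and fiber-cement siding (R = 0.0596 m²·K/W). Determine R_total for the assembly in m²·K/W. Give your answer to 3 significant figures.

0.296/0.0343 = 8.63
R_total = 0.109 + 8.63 + 0.806 + 0.0596 = 9.604 m²·K/W

9.60 m²·K/W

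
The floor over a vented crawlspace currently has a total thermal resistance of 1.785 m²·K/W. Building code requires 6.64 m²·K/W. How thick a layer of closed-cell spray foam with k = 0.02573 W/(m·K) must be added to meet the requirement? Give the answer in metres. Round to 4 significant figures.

0.1249 m

ΔR = 6.64 − 1.785 = 4.855 m²·K/W
L = ΔR × k = 4.855 × 0.02573 = 0.12492 m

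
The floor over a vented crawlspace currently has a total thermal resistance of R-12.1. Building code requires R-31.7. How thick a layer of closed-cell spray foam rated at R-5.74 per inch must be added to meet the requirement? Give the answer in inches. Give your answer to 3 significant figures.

ΔR = 31.7 − 12.1 = 19.6 ft²·°F·h/BTU
L = ΔR / (R/in) = 19.6/5.74 = 3.415 in

3.41 in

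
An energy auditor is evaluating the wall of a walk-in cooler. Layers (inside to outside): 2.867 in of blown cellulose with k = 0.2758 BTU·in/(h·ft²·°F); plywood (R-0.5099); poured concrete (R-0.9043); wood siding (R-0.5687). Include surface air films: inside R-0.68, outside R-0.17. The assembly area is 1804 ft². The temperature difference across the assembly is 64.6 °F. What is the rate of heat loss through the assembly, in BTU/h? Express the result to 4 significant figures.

8810 BTU/h

2.867/0.2758 = 10.395
R_total = 0.68 + 10.395 + 0.5099 + 0.9043 + 0.5687 + 0.17 = 13.228 ft²·°F·h/BTU
Q = A·ΔT/R = 1804 × 64.6 / 13.228 = 8809.9 BTU/h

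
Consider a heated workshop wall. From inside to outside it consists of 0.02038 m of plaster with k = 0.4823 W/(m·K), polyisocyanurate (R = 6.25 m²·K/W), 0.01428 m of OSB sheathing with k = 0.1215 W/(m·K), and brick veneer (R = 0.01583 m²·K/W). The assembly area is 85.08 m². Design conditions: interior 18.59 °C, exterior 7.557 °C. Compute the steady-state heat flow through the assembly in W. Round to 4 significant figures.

0.02038/0.4823 = 0.042256
0.01428/0.1215 = 0.11753
R_total = 0.042256 + 6.25 + 0.11753 + 0.01583 = 6.4256 m²·K/W
Q = A·ΔT/R = 85.08 × (18.59 − 7.557) / 6.4256 = 146.09 W

146.1 W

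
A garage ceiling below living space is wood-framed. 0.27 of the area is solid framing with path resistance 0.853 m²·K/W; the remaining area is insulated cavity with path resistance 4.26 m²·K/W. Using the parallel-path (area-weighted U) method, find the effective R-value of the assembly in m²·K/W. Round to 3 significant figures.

U_eff = 0.73/4.26 + 0.27/0.853 = 0.1714 + 0.3165 = 0.4879
R_eff = 1/U_eff = 2.05 m²·K/W

2.05 m²·K/W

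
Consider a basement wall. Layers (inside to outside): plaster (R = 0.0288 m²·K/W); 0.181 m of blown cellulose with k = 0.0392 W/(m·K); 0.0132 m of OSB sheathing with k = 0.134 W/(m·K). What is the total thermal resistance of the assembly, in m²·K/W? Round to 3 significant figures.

0.181/0.0392 = 4.617
0.0132/0.134 = 0.09851
R_total = 0.0288 + 4.617 + 0.09851 = 4.745 m²·K/W

4.74 m²·K/W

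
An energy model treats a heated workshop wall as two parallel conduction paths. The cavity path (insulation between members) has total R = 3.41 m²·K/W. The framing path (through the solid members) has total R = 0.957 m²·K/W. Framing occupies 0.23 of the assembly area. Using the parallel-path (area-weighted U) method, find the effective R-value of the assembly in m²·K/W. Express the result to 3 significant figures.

U_eff = 0.77/3.41 + 0.23/0.957 = 0.2258 + 0.2403 = 0.4661
R_eff = 1/U_eff = 2.145 m²·K/W

2.15 m²·K/W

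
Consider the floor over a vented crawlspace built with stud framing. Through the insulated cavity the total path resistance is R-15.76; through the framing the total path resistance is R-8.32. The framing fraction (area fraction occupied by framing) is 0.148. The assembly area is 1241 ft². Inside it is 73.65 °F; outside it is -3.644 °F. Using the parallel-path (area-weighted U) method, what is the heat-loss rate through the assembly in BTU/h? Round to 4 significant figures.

6892 BTU/h

U_eff = 0.852/15.76 + 0.148/8.32 = 0.054061 + 0.017788 = 0.071849
R_eff = 1/U_eff = 13.918 ft²·°F·h/BTU
Q = 1241 × (73.65 − (-3.644)) / 13.918 = 6891.9 BTU/h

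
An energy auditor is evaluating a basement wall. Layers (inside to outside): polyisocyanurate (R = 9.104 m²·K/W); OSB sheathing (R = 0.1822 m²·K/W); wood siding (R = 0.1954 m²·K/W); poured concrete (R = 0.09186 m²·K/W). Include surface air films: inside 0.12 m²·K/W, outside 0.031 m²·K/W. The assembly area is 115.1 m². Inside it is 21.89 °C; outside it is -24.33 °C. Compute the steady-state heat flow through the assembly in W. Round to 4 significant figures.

547.1 W

R_total = 0.12 + 9.104 + 0.1822 + 0.1954 + 0.09186 + 0.031 = 9.7245 m²·K/W
Q = A·ΔT/R = 115.1 × (21.89 − (-24.33)) / 9.7245 = 547.07 W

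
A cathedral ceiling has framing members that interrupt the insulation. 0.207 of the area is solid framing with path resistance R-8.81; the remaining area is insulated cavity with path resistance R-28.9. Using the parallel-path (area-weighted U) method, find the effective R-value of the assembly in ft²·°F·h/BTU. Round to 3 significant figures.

U_eff = 0.793/28.9 + 0.207/8.81 = 0.02744 + 0.0235 = 0.05094
R_eff = 1/U_eff = 19.63 ft²·°F·h/BTU

19.6 ft²·°F·h/BTU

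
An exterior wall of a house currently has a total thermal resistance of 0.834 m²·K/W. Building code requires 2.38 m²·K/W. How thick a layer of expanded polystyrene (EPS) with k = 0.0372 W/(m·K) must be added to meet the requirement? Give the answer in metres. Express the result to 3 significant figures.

0.0575 m

ΔR = 2.38 − 0.834 = 1.546 m²·K/W
L = ΔR × k = 1.546 × 0.0372 = 0.05751 m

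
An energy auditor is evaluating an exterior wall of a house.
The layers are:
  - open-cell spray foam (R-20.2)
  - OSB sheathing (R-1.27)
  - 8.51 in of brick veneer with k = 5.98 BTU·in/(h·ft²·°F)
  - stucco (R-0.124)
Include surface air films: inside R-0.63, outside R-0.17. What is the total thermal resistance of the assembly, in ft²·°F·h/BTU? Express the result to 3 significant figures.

23.8 ft²·°F·h/BTU

8.51/5.98 = 1.423
R_total = 0.63 + 20.2 + 1.27 + 1.423 + 0.124 + 0.17 = 23.82 ft²·°F·h/BTU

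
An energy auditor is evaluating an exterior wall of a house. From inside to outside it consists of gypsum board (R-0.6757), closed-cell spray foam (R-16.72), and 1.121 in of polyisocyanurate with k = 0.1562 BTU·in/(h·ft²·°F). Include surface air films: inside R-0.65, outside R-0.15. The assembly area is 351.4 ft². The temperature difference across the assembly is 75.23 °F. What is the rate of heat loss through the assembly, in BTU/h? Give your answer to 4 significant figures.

1042 BTU/h

1.121/0.1562 = 7.1767
R_total = 0.65 + 0.6757 + 16.72 + 7.1767 + 0.15 = 25.372 ft²·°F·h/BTU
Q = A·ΔT/R = 351.4 × 75.23 / 25.372 = 1041.9 BTU/h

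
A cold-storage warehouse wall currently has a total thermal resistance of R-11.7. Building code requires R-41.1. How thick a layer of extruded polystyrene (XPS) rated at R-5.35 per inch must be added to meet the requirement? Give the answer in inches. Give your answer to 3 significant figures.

ΔR = 41.1 − 11.7 = 29.4 ft²·°F·h/BTU
L = ΔR / (R/in) = 29.4/5.35 = 5.495 in

5.50 in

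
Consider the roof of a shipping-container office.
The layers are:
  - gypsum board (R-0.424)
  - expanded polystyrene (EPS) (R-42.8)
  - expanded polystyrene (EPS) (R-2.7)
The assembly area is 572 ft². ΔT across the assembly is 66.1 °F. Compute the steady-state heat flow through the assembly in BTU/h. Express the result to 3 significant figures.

823 BTU/h

R_total = 0.424 + 42.8 + 2.7 = 45.92 ft²·°F·h/BTU
Q = A·ΔT/R = 572 × 66.1 / 45.92 = 823.3 BTU/h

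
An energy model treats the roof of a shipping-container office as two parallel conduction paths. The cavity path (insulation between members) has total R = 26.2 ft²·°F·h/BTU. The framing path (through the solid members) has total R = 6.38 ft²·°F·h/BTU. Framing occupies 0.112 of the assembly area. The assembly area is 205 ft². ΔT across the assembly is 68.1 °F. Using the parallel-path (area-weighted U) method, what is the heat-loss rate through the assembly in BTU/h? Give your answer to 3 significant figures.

U_eff = 0.888/26.2 + 0.112/6.38 = 0.03389 + 0.01755 = 0.05145
R_eff = 1/U_eff = 19.44 ft²·°F·h/BTU
Q = 205 × 68.1 / 19.44 = 718.2 BTU/h

718 BTU/h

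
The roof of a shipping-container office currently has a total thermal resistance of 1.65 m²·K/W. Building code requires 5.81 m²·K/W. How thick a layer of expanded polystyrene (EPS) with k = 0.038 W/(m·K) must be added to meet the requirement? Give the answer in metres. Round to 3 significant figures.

0.158 m

ΔR = 5.81 − 1.65 = 4.16 m²·K/W
L = ΔR × k = 4.16 × 0.038 = 0.1581 m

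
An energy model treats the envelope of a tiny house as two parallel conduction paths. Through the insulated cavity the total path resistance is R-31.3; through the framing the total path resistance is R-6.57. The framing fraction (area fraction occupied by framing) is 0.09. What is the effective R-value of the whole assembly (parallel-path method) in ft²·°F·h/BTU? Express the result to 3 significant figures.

23.4 ft²·°F·h/BTU

U_eff = 0.91/31.3 + 0.09/6.57 = 0.02907 + 0.0137 = 0.04277
R_eff = 1/U_eff = 23.38 ft²·°F·h/BTU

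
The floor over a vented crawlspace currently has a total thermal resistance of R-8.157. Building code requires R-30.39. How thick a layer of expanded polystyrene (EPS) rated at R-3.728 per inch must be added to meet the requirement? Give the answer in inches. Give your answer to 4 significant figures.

ΔR = 30.39 − 8.157 = 22.233 ft²·°F·h/BTU
L = ΔR / (R/in) = 22.233/3.728 = 5.9638 in

5.964 in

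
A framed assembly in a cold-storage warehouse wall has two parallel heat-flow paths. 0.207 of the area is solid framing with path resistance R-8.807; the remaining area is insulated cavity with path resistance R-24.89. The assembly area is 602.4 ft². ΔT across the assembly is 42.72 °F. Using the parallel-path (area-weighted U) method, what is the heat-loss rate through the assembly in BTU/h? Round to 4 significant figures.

1425 BTU/h

U_eff = 0.793/24.89 + 0.207/8.807 = 0.03186 + 0.023504 = 0.055364
R_eff = 1/U_eff = 18.062 ft²·°F·h/BTU
Q = 602.4 × 42.72 / 18.062 = 1424.8 BTU/h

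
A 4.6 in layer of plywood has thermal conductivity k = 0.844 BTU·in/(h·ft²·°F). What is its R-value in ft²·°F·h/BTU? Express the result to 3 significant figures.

R = L/k = 4.6/0.844 = 5.45 ft²·°F·h/BTU

5.45 ft²·°F·h/BTU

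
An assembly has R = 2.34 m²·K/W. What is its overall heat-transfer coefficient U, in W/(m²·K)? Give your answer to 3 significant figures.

U = 1/R = 1/2.34 = 0.4274

0.427 W/(m²·K)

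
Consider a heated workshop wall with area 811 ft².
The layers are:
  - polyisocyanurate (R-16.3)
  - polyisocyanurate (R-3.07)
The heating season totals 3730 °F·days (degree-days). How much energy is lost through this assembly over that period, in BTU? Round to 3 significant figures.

R_total = 16.3 + 3.07 = 19.37 ft²·°F·h/BTU
E = A × HDD × 24 / R = 811 × 3730 × 24 / 19.37 = 3748000 BTU

3750000 BTU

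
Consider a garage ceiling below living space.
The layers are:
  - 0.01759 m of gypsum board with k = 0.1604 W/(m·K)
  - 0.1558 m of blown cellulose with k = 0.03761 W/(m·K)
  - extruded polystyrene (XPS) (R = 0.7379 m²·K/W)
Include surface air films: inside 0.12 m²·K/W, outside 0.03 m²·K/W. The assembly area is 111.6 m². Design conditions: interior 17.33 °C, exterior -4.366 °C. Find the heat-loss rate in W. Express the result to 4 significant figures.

0.01759/0.1604 = 0.10966
0.1558/0.03761 = 4.1425
R_total = 0.12 + 0.10966 + 4.1425 + 0.7379 + 0.03 = 5.1401 m²·K/W
Q = A·ΔT/R = 111.6 × (17.33 − (-4.366)) / 5.1401 = 471.06 W

471.1 W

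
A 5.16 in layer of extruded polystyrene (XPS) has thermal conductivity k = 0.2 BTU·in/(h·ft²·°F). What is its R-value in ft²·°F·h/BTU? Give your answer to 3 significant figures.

R = L/k = 5.16/0.2 = 25.8 ft²·°F·h/BTU

25.8 ft²·°F·h/BTU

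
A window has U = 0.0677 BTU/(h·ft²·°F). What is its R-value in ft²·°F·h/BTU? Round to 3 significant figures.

14.8 ft²·°F·h/BTU

R = 1/U = 1/0.0677 = 14.77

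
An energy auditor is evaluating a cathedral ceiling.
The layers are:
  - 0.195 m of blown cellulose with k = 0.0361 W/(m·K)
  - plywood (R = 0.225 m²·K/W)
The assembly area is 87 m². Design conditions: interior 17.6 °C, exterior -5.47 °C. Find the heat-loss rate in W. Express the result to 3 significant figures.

357 W

0.195/0.0361 = 5.402
R_total = 5.402 + 0.225 = 5.627 m²·K/W
Q = A·ΔT/R = 87 × (17.6 − (-5.47)) / 5.627 = 356.7 W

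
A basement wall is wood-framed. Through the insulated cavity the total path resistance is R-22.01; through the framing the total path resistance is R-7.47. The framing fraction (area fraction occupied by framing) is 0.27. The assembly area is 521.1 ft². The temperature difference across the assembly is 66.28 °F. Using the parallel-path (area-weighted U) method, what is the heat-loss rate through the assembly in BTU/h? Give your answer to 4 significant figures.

2394 BTU/h

U_eff = 0.73/22.01 + 0.27/7.47 = 0.033167 + 0.036145 = 0.069311
R_eff = 1/U_eff = 14.428 ft²·°F·h/BTU
Q = 521.1 × 66.28 / 14.428 = 2393.9 BTU/h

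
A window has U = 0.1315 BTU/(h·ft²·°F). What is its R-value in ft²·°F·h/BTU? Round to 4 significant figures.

R = 1/U = 1/0.1315 = 7.6046

7.605 ft²·°F·h/BTU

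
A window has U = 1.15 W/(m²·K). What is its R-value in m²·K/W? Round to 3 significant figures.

R = 1/U = 1/1.15 = 0.8696

0.870 m²·K/W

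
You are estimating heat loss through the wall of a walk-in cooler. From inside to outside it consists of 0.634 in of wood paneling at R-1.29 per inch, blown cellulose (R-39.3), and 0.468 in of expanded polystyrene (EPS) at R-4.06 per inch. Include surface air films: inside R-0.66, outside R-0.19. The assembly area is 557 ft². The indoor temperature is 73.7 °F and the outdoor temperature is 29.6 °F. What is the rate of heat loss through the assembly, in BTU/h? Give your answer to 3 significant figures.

0.634 × 1.29 = 0.8179
0.468 × 4.06 = 1.9
R_total = 0.66 + 0.8179 + 39.3 + 1.9 + 0.19 = 42.87 ft²·°F·h/BTU
Q = A·ΔT/R = 557 × (73.7 − 29.6) / 42.87 = 573 BTU/h

573 BTU/h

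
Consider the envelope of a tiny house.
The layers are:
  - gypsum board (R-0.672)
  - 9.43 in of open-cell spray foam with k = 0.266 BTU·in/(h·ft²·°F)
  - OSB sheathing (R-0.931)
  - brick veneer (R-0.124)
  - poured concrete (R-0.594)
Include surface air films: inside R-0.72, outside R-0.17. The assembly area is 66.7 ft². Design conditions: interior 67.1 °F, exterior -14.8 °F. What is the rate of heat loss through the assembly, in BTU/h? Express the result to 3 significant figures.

141 BTU/h

9.43/0.266 = 35.45
R_total = 0.72 + 0.672 + 35.45 + 0.931 + 0.124 + 0.594 + 0.17 = 38.66 ft²·°F·h/BTU
Q = A·ΔT/R = 66.7 × (67.1 − (-14.8)) / 38.66 = 141.3 BTU/h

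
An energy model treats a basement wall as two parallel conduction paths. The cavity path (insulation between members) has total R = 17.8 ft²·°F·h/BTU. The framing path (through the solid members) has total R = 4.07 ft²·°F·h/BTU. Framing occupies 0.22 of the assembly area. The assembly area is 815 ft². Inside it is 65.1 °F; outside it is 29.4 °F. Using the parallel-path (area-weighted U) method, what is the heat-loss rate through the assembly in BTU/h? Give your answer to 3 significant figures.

U_eff = 0.78/17.8 + 0.22/4.07 = 0.04382 + 0.05405 = 0.09787
R_eff = 1/U_eff = 10.22 ft²·°F·h/BTU
Q = 815 × (65.1 − 29.4) / 10.22 = 2848 BTU/h

2850 BTU/h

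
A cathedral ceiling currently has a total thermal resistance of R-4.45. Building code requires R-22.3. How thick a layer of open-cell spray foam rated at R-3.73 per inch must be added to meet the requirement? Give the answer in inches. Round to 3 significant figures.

4.79 in

ΔR = 22.3 − 4.45 = 17.85 ft²·°F·h/BTU
L = ΔR / (R/in) = 17.85/3.73 = 4.786 in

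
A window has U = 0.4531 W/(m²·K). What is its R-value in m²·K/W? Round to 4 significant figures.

R = 1/U = 1/0.4531 = 2.207

2.207 m²·K/W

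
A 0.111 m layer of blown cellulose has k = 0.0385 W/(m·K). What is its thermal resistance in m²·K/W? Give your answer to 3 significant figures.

2.88 m²·K/W

R = L/k = 0.111/0.0385 = 2.883 m²·K/W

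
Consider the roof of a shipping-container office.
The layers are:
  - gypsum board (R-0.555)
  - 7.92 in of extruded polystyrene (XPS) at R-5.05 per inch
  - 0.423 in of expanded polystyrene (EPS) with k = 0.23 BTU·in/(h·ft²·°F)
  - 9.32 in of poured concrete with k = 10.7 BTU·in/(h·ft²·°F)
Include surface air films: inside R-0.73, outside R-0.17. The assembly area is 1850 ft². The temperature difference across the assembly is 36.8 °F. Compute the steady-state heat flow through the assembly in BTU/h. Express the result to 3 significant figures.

7.92 × 5.05 = 40
0.423/0.23 = 1.839
9.32/10.7 = 0.871
R_total = 0.73 + 0.555 + 40 + 1.839 + 0.871 + 0.17 = 44.16 ft²·°F·h/BTU
Q = A·ΔT/R = 1850 × 36.8 / 44.16 = 1542 BTU/h

1540 BTU/h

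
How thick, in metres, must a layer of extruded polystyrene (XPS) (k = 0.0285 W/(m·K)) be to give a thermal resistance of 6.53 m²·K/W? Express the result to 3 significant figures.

0.186 m

L = R·k = 6.53 × 0.0285 = 0.1861 m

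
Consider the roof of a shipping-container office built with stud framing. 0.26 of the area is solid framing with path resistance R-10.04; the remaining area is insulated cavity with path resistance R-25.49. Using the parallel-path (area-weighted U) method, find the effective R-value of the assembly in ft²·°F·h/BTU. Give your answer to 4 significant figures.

U_eff = 0.74/25.49 + 0.26/10.04 = 0.029031 + 0.025896 = 0.054927
R_eff = 1/U_eff = 18.206 ft²·°F·h/BTU

18.21 ft²·°F·h/BTU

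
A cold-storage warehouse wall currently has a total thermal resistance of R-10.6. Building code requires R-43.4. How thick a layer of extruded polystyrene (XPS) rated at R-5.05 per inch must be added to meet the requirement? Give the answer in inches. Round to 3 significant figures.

ΔR = 43.4 − 10.6 = 32.8 ft²·°F·h/BTU
L = ΔR / (R/in) = 32.8/5.05 = 6.495 in

6.50 in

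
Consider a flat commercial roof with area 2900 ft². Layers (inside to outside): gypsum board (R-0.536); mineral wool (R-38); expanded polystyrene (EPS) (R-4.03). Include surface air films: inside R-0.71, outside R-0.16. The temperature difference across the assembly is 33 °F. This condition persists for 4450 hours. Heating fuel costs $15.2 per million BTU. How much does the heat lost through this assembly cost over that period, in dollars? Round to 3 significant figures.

149 dollars

R_total = 0.71 + 0.536 + 38 + 4.03 + 0.16 = 43.44 ft²·°F·h/BTU
Q = 2900 × 33 / 43.44 = 2203 BTU/h
E = 2203 × 4450 = 9804000 BTU
Cost = 9804000/10⁶ × 15.2 = $149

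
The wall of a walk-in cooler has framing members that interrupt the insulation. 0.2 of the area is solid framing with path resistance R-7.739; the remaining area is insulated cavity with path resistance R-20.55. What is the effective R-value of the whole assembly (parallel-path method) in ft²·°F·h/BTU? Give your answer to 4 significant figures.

U_eff = 0.8/20.55 + 0.2/7.739 = 0.038929 + 0.025843 = 0.064773
R_eff = 1/U_eff = 15.439 ft²·°F·h/BTU

15.44 ft²·°F·h/BTU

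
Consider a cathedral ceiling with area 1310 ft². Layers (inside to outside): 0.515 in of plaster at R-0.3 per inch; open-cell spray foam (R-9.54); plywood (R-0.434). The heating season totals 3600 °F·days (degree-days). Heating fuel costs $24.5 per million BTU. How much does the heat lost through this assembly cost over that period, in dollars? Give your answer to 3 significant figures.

274 dollars

0.515 × 0.3 = 0.1545
R_total = 0.1545 + 9.54 + 0.434 = 10.13 ft²·°F·h/BTU
E = A × HDD × 24 / R = 1310 × 3600 × 24 / 10.13 = 11170000 BTU
Cost = 11170000/10⁶ × 24.5 = $273.8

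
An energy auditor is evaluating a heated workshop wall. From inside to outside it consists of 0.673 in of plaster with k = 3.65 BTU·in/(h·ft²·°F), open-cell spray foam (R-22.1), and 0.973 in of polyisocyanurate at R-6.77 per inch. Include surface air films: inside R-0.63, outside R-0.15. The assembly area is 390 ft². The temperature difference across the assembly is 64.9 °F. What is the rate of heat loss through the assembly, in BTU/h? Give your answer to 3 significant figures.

854 BTU/h

0.673/3.65 = 0.1844
0.973 × 6.77 = 6.587
R_total = 0.63 + 0.1844 + 22.1 + 6.587 + 0.15 = 29.65 ft²·°F·h/BTU
Q = A·ΔT/R = 390 × 64.9 / 29.65 = 853.6 BTU/h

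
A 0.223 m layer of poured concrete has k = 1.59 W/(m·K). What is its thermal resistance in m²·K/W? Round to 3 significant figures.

R = L/k = 0.223/1.59 = 0.1403 m²·K/W

0.140 m²·K/W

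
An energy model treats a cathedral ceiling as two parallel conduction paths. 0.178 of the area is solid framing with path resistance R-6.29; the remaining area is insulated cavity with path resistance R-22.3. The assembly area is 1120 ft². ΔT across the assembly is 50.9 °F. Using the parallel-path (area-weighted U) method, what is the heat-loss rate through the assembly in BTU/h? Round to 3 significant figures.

3710 BTU/h

U_eff = 0.822/22.3 + 0.178/6.29 = 0.03686 + 0.0283 = 0.06516
R_eff = 1/U_eff = 15.35 ft²·°F·h/BTU
Q = 1120 × 50.9 / 15.35 = 3715 BTU/h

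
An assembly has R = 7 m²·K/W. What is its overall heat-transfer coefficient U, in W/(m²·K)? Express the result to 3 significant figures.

U = 1/R = 1/7 = 0.1429

0.143 W/(m²·K)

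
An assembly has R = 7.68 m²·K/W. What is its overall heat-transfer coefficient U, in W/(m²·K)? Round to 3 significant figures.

U = 1/R = 1/7.68 = 0.1302

0.130 W/(m²·K)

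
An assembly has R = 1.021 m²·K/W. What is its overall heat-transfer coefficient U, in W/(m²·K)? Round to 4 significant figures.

U = 1/R = 1/1.021 = 0.97943

0.9794 W/(m²·K)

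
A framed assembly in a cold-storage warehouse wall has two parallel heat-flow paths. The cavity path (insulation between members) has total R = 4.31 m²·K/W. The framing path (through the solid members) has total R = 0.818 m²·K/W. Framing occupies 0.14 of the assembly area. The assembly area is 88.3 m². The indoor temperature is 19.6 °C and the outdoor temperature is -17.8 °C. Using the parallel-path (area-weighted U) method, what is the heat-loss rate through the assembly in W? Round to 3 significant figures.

1220 W

U_eff = 0.86/4.31 + 0.14/0.818 = 0.1995 + 0.1711 = 0.3707
R_eff = 1/U_eff = 2.698 m²·K/W
Q = 88.3 × (19.6 − (-17.8)) / 2.698 = 1224 W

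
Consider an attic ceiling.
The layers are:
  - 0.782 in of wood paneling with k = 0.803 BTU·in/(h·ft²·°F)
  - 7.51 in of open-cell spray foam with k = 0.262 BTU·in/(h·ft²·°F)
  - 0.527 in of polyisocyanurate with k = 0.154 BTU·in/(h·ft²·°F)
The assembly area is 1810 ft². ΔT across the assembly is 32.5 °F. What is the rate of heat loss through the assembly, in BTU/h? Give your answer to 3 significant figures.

0.782/0.803 = 0.9738
7.51/0.262 = 28.66
0.527/0.154 = 3.422
R_total = 0.9738 + 28.66 + 3.422 = 33.06 ft²·°F·h/BTU
Q = A·ΔT/R = 1810 × 32.5 / 33.06 = 1779 BTU/h

1780 BTU/h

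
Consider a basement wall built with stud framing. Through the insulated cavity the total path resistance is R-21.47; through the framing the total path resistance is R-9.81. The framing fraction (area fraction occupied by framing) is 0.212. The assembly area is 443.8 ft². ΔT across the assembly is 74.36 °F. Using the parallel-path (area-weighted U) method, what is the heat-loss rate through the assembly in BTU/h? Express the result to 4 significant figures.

U_eff = 0.788/21.47 + 0.212/9.81 = 0.036702 + 0.021611 = 0.058313
R_eff = 1/U_eff = 17.149 ft²·°F·h/BTU
Q = 443.8 × 74.36 / 17.149 = 1924.4 BTU/h

1924 BTU/h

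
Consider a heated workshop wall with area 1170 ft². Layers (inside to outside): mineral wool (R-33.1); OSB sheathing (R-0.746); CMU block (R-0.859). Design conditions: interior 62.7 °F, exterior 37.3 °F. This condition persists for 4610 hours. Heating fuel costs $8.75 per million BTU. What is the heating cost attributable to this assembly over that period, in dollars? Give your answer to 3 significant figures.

34.5 dollars

R_total = 33.1 + 0.746 + 0.859 = 34.7 ft²·°F·h/BTU
Q = 1170 × (62.7 − 37.3) / 34.7 = 856.3 BTU/h
E = 856.3 × 4610 = 3948000 BTU
Cost = 3948000/10⁶ × 8.75 = $34.54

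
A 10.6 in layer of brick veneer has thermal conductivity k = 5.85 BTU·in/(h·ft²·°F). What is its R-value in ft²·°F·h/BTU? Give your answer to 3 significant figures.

1.81 ft²·°F·h/BTU

R = L/k = 10.6/5.85 = 1.812 ft²·°F·h/BTU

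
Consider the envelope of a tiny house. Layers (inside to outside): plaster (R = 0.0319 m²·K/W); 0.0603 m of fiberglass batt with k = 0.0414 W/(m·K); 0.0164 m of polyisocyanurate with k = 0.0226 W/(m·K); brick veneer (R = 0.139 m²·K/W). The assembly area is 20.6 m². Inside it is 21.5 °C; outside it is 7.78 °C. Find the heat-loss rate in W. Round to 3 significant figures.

120 W

0.0603/0.0414 = 1.457
0.0164/0.0226 = 0.7257
R_total = 0.0319 + 1.457 + 0.7257 + 0.139 = 2.353 m²·K/W
Q = A·ΔT/R = 20.6 × (21.5 − 7.78) / 2.353 = 120.1 W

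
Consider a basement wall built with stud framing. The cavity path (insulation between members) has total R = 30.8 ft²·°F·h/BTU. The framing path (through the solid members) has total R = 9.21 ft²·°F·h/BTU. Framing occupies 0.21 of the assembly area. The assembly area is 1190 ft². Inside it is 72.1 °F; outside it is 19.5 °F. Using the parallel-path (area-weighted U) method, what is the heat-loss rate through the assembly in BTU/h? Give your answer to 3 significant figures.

U_eff = 0.79/30.8 + 0.21/9.21 = 0.02565 + 0.0228 = 0.04845
R_eff = 1/U_eff = 20.64 ft²·°F·h/BTU
Q = 1190 × (72.1 − 19.5) / 20.64 = 3033 BTU/h

3030 BTU/h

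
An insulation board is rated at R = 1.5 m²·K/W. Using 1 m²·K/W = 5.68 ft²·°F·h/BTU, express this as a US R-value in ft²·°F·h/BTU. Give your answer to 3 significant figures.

8.52 ft²·°F·h/BTU

R_US = 1.5 × 5.68 = 8.52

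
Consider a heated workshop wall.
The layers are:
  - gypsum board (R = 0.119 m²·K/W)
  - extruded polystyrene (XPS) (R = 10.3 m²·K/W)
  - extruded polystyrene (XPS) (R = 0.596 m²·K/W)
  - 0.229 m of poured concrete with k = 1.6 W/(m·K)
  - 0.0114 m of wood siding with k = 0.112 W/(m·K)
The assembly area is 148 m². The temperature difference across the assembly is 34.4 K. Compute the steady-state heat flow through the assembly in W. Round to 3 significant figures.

0.229/1.6 = 0.1431
0.0114/0.112 = 0.1018
R_total = 0.119 + 10.3 + 0.596 + 0.1431 + 0.1018 = 11.26 m²·K/W
Q = A·ΔT/R = 148 × 34.4 / 11.26 = 452.2 W

452 W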